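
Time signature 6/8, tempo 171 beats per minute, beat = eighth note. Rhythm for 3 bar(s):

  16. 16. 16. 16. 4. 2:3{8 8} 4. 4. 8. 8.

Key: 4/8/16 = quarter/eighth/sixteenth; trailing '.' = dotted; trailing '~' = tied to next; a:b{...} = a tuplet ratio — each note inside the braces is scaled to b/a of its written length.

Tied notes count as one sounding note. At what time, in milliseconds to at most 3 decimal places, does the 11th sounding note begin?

note 11 onset = 33/2b = 5789.474ms

1. 0.0ms @ 0 + 263.158ms (3/4)
2. 263.158ms @ 3/4 + 263.158ms (3/4)
3. 526.316ms @ 3/2 + 263.158ms (3/4)
4. 789.474ms @ 9/4 + 263.158ms (3/4)
5. 1052.632ms @ 3 + 1052.632ms (3)
6. 2105.263ms @ 6 + 526.316ms (3/2)
7. 2631.579ms @ 15/2 + 526.316ms (3/2)
8. 3157.895ms @ 9 + 1052.632ms (3)
9. 4210.526ms @ 12 + 1052.632ms (3)
10. 5263.158ms @ 15 + 526.316ms (3/2)
11. 5789.474ms @ 33/2 + 526.316ms (3/2)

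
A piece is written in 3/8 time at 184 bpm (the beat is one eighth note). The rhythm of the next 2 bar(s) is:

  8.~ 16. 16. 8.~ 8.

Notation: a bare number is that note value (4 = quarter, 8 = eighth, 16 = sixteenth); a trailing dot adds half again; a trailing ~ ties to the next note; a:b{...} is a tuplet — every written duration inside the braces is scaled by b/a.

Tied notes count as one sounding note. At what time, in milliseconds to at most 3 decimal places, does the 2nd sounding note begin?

1. 0.0ms @ 0 + 733.696ms (9/4)
2. 733.696ms @ 9/4 + 244.565ms (3/4)
3. 978.261ms @ 3 + 978.261ms (3)

note 2 onset = 9/4b = 733.696ms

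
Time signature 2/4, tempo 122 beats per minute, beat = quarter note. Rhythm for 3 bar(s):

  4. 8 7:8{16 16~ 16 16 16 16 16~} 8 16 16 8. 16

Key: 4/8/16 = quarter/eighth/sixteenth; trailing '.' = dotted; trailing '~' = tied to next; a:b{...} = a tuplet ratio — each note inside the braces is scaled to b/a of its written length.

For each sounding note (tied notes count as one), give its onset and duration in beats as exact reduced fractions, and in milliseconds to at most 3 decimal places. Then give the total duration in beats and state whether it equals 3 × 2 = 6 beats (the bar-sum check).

1) 0.0ms=0b +737.705ms=3/2b
2) 737.705ms=3/2b +245.902ms=1/2b
3) 983.607ms=2b +140.515ms=2/7b
4) 1124.122ms=16/7b +281.03ms=4/7b
5) 1405.152ms=20/7b +140.515ms=2/7b
6) 1545.667ms=22/7b +140.515ms=2/7b
7) 1686.183ms=24/7b +140.515ms=2/7b
8) 1826.698ms=26/7b +386.417ms=11/14b
9) 2213.115ms=9/2b +122.951ms=1/4b
10) 2336.066ms=19/4b +122.951ms=1/4b
11) 2459.016ms=5b +368.852ms=3/4b
12) 2827.869ms=23/4b +122.951ms=1/4b
Σ=6b of 6 (122bpm 2/4) — PASS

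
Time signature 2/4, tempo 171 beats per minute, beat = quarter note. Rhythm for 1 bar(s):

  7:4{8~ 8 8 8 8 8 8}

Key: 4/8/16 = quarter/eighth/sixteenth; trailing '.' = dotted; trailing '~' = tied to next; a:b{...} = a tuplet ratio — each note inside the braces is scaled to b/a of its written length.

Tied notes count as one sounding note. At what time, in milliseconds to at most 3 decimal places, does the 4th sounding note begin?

note 4 onset = 8/7b = 401.003ms

1. 0.0ms @ 0 + 200.501ms (4/7)
2. 200.501ms @ 4/7 + 100.251ms (2/7)
3. 300.752ms @ 6/7 + 100.251ms (2/7)
4. 401.003ms @ 8/7 + 100.251ms (2/7)
5. 501.253ms @ 10/7 + 100.251ms (2/7)
6. 601.504ms @ 12/7 + 100.251ms (2/7)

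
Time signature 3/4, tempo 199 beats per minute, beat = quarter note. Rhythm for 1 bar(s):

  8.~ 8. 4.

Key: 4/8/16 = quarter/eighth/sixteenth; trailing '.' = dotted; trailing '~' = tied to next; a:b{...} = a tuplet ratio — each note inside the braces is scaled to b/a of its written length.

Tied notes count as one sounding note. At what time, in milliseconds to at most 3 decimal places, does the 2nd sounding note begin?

note 2 onset = 3/2b = 452.261ms

1. 0.0ms @ 0 + 452.261ms (3/2)
2. 452.261ms @ 3/2 + 452.261ms (3/2)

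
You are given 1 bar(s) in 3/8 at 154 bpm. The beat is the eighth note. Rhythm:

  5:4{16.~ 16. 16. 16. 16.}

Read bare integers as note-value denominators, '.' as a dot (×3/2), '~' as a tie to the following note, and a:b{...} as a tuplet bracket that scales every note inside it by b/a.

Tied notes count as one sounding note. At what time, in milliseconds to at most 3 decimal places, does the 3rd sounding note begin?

note 3 onset = 9/5b = 701.299ms

1. 0.0ms @ 0 + 467.532ms (6/5)
2. 467.532ms @ 6/5 + 233.766ms (3/5)
3. 701.299ms @ 9/5 + 233.766ms (3/5)
4. 935.065ms @ 12/5 + 233.766ms (3/5)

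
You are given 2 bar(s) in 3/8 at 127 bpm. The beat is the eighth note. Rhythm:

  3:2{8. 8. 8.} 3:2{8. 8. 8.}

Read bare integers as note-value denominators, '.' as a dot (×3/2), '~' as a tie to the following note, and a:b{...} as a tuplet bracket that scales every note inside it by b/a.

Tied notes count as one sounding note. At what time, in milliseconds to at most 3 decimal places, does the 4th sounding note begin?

note 4 onset = 3b = 1417.323ms

1. 0.0ms @ 0 + 472.441ms (1)
2. 472.441ms @ 1 + 472.441ms (1)
3. 944.882ms @ 2 + 472.441ms (1)
4. 1417.323ms @ 3 + 472.441ms (1)
5. 1889.764ms @ 4 + 472.441ms (1)
6. 2362.205ms @ 5 + 472.441ms (1)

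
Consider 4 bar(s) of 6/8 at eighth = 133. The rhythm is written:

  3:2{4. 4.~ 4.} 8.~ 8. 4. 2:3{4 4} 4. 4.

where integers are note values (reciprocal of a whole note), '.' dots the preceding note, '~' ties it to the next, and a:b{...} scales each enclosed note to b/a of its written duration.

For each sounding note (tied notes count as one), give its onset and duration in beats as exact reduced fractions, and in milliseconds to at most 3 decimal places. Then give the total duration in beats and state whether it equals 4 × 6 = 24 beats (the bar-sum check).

1) 0.0ms=0b +902.256ms=2b
2) 902.256ms=2b +1804.511ms=4b
3) 2706.767ms=6b +1353.383ms=3b
4) 4060.15ms=9b +1353.383ms=3b
5) 5413.534ms=12b +1353.383ms=3b
6) 6766.917ms=15b +1353.383ms=3b
7) 8120.301ms=18b +1353.383ms=3b
8) 9473.684ms=21b +1353.383ms=3b
Σ=24b of 24 (133bpm 6/8) — PASS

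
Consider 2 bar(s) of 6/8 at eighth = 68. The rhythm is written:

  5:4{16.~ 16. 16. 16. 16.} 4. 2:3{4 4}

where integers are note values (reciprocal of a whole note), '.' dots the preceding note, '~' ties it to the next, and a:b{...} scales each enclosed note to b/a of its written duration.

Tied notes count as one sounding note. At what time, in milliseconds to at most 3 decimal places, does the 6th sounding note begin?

1. 0.0ms @ 0 + 1058.824ms (6/5)
2. 1058.824ms @ 6/5 + 529.412ms (3/5)
3. 1588.235ms @ 9/5 + 529.412ms (3/5)
4. 2117.647ms @ 12/5 + 529.412ms (3/5)
5. 2647.059ms @ 3 + 2647.059ms (3)
6. 5294.118ms @ 6 + 2647.059ms (3)
7. 7941.176ms @ 9 + 2647.059ms (3)

note 6 onset = 6b = 5294.118ms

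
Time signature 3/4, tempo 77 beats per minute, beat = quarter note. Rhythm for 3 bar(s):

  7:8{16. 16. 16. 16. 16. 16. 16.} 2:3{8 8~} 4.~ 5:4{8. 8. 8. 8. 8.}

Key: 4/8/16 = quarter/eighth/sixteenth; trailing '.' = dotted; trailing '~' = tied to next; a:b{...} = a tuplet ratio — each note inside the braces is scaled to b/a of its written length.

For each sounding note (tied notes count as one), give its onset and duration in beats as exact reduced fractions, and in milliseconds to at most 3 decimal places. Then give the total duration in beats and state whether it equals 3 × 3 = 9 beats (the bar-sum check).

1) 0.0ms=0b +333.952ms=3/7b
2) 333.952ms=3/7b +333.952ms=3/7b
3) 667.904ms=6/7b +333.952ms=3/7b
4) 1001.855ms=9/7b +333.952ms=3/7b
5) 1335.807ms=12/7b +333.952ms=3/7b
6) 1669.759ms=15/7b +333.952ms=3/7b
7) 2003.711ms=18/7b +333.952ms=3/7b
8) 2337.662ms=3b +584.416ms=3/4b
9) 2922.078ms=15/4b +2220.779ms=57/20b
10) 5142.857ms=33/5b +467.532ms=3/5b
11) 5610.39ms=36/5b +467.532ms=3/5b
12) 6077.922ms=39/5b +467.532ms=3/5b
13) 6545.455ms=42/5b +467.532ms=3/5b
Σ=9b of 9 (77bpm 3/4) — PASS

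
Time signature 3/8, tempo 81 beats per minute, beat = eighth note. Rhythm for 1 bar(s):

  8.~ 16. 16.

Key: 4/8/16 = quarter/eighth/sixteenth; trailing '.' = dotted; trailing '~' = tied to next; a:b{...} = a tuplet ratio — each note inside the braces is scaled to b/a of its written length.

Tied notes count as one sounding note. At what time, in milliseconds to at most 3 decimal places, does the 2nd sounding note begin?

1. 0.0ms @ 0 + 1666.667ms (9/4)
2. 1666.667ms @ 9/4 + 555.556ms (3/4)

note 2 onset = 9/4b = 1666.667ms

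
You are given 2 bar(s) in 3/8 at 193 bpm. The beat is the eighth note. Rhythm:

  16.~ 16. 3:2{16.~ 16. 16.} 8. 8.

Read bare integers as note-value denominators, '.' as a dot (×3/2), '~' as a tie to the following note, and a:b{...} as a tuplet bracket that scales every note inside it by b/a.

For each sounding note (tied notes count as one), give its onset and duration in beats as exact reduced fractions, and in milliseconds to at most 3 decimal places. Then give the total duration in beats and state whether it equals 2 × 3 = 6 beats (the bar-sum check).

1) 0.0ms=0b +466.321ms=3/2b
2) 466.321ms=3/2b +310.881ms=1b
3) 777.202ms=5/2b +155.44ms=1/2b
4) 932.642ms=3b +466.321ms=3/2b
5) 1398.964ms=9/2b +466.321ms=3/2b
Σ=6b of 6 (193bpm 3/8) — PASS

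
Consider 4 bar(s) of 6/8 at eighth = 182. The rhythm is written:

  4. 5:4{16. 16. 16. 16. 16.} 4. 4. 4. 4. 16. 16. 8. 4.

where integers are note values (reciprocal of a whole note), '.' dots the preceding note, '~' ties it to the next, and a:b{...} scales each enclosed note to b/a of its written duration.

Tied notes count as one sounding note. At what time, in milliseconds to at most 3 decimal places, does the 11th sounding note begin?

note 11 onset = 18b = 5934.066ms

1. 0.0ms @ 0 + 989.011ms (3)
2. 989.011ms @ 3 + 197.802ms (3/5)
3. 1186.813ms @ 18/5 + 197.802ms (3/5)
4. 1384.615ms @ 21/5 + 197.802ms (3/5)
5. 1582.418ms @ 24/5 + 197.802ms (3/5)
6. 1780.22ms @ 27/5 + 197.802ms (3/5)
7. 1978.022ms @ 6 + 989.011ms (3)
8. 2967.033ms @ 9 + 989.011ms (3)
9. 3956.044ms @ 12 + 989.011ms (3)
10. 4945.055ms @ 15 + 989.011ms (3)
11. 5934.066ms @ 18 + 247.253ms (3/4)
12. 6181.319ms @ 75/4 + 247.253ms (3/4)
13. 6428.571ms @ 39/2 + 494.505ms (3/2)
14. 6923.077ms @ 21 + 989.011ms (3)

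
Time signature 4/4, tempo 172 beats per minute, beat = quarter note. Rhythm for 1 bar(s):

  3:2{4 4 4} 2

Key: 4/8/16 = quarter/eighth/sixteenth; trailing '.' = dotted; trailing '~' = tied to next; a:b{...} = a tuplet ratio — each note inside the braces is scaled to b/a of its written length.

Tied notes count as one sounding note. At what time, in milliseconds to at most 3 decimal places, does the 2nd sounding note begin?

1. 0.0ms @ 0 + 232.558ms (2/3)
2. 232.558ms @ 2/3 + 232.558ms (2/3)
3. 465.116ms @ 4/3 + 232.558ms (2/3)
4. 697.674ms @ 2 + 697.674ms (2)

note 2 onset = 2/3b = 232.558ms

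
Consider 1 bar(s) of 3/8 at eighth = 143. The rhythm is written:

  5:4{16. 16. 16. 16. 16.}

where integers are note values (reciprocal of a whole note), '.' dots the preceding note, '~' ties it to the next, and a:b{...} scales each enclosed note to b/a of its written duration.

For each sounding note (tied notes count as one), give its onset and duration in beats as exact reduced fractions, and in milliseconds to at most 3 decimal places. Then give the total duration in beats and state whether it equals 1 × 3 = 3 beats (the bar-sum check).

1) 0.0ms=0b +251.748ms=3/5b
2) 251.748ms=3/5b +251.748ms=3/5b
3) 503.497ms=6/5b +251.748ms=3/5b
4) 755.245ms=9/5b +251.748ms=3/5b
5) 1006.993ms=12/5b +251.748ms=3/5b
Σ=3b of 3 (143bpm 3/8) — PASS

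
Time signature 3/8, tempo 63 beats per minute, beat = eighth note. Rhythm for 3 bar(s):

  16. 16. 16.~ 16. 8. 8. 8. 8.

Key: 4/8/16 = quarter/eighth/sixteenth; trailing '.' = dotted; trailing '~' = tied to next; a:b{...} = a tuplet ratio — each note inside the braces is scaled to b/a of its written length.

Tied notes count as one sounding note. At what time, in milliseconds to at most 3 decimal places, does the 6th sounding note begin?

note 6 onset = 6b = 5714.286ms

1. 0.0ms @ 0 + 714.286ms (3/4)
2. 714.286ms @ 3/4 + 714.286ms (3/4)
3. 1428.571ms @ 3/2 + 1428.571ms (3/2)
4. 2857.143ms @ 3 + 1428.571ms (3/2)
5. 4285.714ms @ 9/2 + 1428.571ms (3/2)
6. 5714.286ms @ 6 + 1428.571ms (3/2)
7. 7142.857ms @ 15/2 + 1428.571ms (3/2)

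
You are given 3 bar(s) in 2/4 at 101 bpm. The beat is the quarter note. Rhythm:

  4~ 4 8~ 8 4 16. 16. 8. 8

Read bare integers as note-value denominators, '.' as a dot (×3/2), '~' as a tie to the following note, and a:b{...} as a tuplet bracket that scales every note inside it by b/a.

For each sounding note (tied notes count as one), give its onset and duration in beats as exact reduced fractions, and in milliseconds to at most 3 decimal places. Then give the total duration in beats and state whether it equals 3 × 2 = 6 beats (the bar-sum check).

1) 0.0ms=0b +1188.119ms=2b
2) 1188.119ms=2b +594.059ms=1b
3) 1782.178ms=3b +594.059ms=1b
4) 2376.238ms=4b +222.772ms=3/8b
5) 2599.01ms=35/8b +222.772ms=3/8b
6) 2821.782ms=19/4b +445.545ms=3/4b
7) 3267.327ms=11/2b +297.03ms=1/2b
Σ=6b of 6 (101bpm 2/4) — PASS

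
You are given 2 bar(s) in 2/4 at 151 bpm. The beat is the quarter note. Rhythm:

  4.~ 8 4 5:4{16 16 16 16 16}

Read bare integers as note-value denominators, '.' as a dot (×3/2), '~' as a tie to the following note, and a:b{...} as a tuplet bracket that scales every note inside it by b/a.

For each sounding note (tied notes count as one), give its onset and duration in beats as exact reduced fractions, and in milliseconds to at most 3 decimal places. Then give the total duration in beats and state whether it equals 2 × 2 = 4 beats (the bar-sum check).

1) 0.0ms=0b +794.702ms=2b
2) 794.702ms=2b +397.351ms=1b
3) 1192.053ms=3b +79.47ms=1/5b
4) 1271.523ms=16/5b +79.47ms=1/5b
5) 1350.993ms=17/5b +79.47ms=1/5b
6) 1430.464ms=18/5b +79.47ms=1/5b
7) 1509.934ms=19/5b +79.47ms=1/5b
Σ=4b of 4 (151bpm 2/4) — PASS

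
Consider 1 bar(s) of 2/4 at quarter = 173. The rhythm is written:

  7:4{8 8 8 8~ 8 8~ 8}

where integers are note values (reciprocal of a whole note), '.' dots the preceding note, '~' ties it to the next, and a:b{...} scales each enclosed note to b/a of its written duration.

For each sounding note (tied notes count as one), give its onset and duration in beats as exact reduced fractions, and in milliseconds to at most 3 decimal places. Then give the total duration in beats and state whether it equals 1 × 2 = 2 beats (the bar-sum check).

1) 0.0ms=0b +99.092ms=2/7b
2) 99.092ms=2/7b +99.092ms=2/7b
3) 198.183ms=4/7b +99.092ms=2/7b
4) 297.275ms=6/7b +198.183ms=4/7b
5) 495.458ms=10/7b +198.183ms=4/7b
Σ=2b of 2 (173bpm 2/4) — PASS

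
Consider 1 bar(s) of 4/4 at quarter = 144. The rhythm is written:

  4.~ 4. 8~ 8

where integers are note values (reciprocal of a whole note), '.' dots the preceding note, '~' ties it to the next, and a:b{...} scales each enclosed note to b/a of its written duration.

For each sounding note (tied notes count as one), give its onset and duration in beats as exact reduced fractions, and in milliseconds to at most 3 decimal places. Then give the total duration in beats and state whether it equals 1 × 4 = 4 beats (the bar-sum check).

1) 0.0ms=0b +1250.0ms=3b
2) 1250.0ms=3b +416.667ms=1b
Σ=4b of 4 (144bpm 4/4) — PASS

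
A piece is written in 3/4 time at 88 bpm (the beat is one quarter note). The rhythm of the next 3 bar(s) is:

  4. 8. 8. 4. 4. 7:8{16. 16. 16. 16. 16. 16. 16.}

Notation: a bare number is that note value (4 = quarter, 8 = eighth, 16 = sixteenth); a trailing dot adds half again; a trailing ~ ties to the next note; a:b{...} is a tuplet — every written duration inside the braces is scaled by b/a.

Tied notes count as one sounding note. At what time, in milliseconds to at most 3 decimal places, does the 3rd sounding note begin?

note 3 onset = 9/4b = 1534.091ms

1. 0.0ms @ 0 + 1022.727ms (3/2)
2. 1022.727ms @ 3/2 + 511.364ms (3/4)
3. 1534.091ms @ 9/4 + 511.364ms (3/4)
4. 2045.455ms @ 3 + 1022.727ms (3/2)
5. 3068.182ms @ 9/2 + 1022.727ms (3/2)
6. 4090.909ms @ 6 + 292.208ms (3/7)
7. 4383.117ms @ 45/7 + 292.208ms (3/7)
8. 4675.325ms @ 48/7 + 292.208ms (3/7)
9. 4967.532ms @ 51/7 + 292.208ms (3/7)
10. 5259.74ms @ 54/7 + 292.208ms (3/7)
11. 5551.948ms @ 57/7 + 292.208ms (3/7)
12. 5844.156ms @ 60/7 + 292.208ms (3/7)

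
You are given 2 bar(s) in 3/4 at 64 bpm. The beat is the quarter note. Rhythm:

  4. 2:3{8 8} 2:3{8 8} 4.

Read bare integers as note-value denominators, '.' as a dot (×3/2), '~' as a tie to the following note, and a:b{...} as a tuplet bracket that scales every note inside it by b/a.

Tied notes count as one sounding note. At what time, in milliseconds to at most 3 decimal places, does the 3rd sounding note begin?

note 3 onset = 9/4b = 2109.375ms

1. 0.0ms @ 0 + 1406.25ms (3/2)
2. 1406.25ms @ 3/2 + 703.125ms (3/4)
3. 2109.375ms @ 9/4 + 703.125ms (3/4)
4. 2812.5ms @ 3 + 703.125ms (3/4)
5. 3515.625ms @ 15/4 + 703.125ms (3/4)
6. 4218.75ms @ 9/2 + 1406.25ms (3/2)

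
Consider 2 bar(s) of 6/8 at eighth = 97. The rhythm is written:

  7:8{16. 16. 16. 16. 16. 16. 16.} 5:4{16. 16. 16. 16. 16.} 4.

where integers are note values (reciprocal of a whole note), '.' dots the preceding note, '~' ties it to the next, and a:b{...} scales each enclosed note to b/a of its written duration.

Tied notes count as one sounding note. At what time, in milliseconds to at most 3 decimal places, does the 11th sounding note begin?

1. 0.0ms @ 0 + 530.191ms (6/7)
2. 530.191ms @ 6/7 + 530.191ms (6/7)
3. 1060.383ms @ 12/7 + 530.191ms (6/7)
4. 1590.574ms @ 18/7 + 530.191ms (6/7)
5. 2120.766ms @ 24/7 + 530.191ms (6/7)
6. 2650.957ms @ 30/7 + 530.191ms (6/7)
7. 3181.149ms @ 36/7 + 530.191ms (6/7)
8. 3711.34ms @ 6 + 371.134ms (3/5)
9. 4082.474ms @ 33/5 + 371.134ms (3/5)
10. 4453.608ms @ 36/5 + 371.134ms (3/5)
11. 4824.742ms @ 39/5 + 371.134ms (3/5)
12. 5195.876ms @ 42/5 + 371.134ms (3/5)
13. 5567.01ms @ 9 + 1855.67ms (3)

note 11 onset = 39/5b = 4824.742ms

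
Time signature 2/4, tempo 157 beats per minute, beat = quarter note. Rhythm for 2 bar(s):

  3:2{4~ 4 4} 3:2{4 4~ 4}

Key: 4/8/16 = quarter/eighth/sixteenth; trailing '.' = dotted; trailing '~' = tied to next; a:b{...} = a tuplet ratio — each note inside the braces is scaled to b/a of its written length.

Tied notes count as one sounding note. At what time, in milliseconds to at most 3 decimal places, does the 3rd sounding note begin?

note 3 onset = 2b = 764.331ms

1. 0.0ms @ 0 + 509.554ms (4/3)
2. 509.554ms @ 4/3 + 254.777ms (2/3)
3. 764.331ms @ 2 + 254.777ms (2/3)
4. 1019.108ms @ 8/3 + 509.554ms (4/3)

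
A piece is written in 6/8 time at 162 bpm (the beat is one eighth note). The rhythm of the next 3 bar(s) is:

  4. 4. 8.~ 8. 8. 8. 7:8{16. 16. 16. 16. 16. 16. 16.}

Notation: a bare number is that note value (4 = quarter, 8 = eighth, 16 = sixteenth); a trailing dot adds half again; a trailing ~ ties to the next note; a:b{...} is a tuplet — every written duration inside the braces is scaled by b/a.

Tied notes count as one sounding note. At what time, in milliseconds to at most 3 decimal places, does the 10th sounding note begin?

1. 0.0ms @ 0 + 1111.111ms (3)
2. 1111.111ms @ 3 + 1111.111ms (3)
3. 2222.222ms @ 6 + 1111.111ms (3)
4. 3333.333ms @ 9 + 555.556ms (3/2)
5. 3888.889ms @ 21/2 + 555.556ms (3/2)
6. 4444.444ms @ 12 + 317.46ms (6/7)
7. 4761.905ms @ 90/7 + 317.46ms (6/7)
8. 5079.365ms @ 96/7 + 317.46ms (6/7)
9. 5396.825ms @ 102/7 + 317.46ms (6/7)
10. 5714.286ms @ 108/7 + 317.46ms (6/7)
11. 6031.746ms @ 114/7 + 317.46ms (6/7)
12. 6349.206ms @ 120/7 + 317.46ms (6/7)

note 10 onset = 108/7b = 5714.286ms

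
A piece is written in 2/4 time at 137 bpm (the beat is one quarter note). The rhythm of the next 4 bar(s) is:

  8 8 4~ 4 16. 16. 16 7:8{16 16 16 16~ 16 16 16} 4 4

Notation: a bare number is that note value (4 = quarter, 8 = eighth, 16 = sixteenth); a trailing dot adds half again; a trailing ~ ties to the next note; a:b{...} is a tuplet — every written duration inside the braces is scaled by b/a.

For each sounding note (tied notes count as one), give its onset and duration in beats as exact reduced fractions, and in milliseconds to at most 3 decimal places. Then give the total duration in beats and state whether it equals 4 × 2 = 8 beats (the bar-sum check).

1) 0.0ms=0b +218.978ms=1/2b
2) 218.978ms=1/2b +218.978ms=1/2b
3) 437.956ms=1b +875.912ms=2b
4) 1313.869ms=3b +164.234ms=3/8b
5) 1478.102ms=27/8b +164.234ms=3/8b
6) 1642.336ms=15/4b +109.489ms=1/4b
7) 1751.825ms=4b +125.13ms=2/7b
8) 1876.955ms=30/7b +125.13ms=2/7b
9) 2002.086ms=32/7b +125.13ms=2/7b
10) 2127.216ms=34/7b +250.261ms=4/7b
11) 2377.477ms=38/7b +125.13ms=2/7b
12) 2502.607ms=40/7b +125.13ms=2/7b
13) 2627.737ms=6b +437.956ms=1b
14) 3065.693ms=7b +437.956ms=1b
Σ=8b of 8 (137bpm 2/4) — PASS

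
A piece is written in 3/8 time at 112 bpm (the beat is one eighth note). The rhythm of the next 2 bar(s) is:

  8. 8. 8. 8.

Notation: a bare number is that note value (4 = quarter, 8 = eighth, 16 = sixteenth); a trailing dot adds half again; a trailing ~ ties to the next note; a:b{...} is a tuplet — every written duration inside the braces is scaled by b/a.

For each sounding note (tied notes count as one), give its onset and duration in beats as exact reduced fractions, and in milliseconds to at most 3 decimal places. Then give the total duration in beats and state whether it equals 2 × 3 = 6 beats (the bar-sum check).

1) 0.0ms=0b +803.571ms=3/2b
2) 803.571ms=3/2b +803.571ms=3/2b
3) 1607.143ms=3b +803.571ms=3/2b
4) 2410.714ms=9/2b +803.571ms=3/2b
Σ=6b of 6 (112bpm 3/8) — PASS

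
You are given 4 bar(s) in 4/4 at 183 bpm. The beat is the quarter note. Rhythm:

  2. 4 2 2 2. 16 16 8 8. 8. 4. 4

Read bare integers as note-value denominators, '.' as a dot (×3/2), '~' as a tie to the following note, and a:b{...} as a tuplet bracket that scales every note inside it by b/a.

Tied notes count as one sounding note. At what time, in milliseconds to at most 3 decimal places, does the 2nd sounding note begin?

1. 0.0ms @ 0 + 983.607ms (3)
2. 983.607ms @ 3 + 327.869ms (1)
3. 1311.475ms @ 4 + 655.738ms (2)
4. 1967.213ms @ 6 + 655.738ms (2)
5. 2622.951ms @ 8 + 983.607ms (3)
6. 3606.557ms @ 11 + 81.967ms (1/4)
7. 3688.525ms @ 45/4 + 81.967ms (1/4)
8. 3770.492ms @ 23/2 + 163.934ms (1/2)
9. 3934.426ms @ 12 + 245.902ms (3/4)
10. 4180.328ms @ 51/4 + 245.902ms (3/4)
11. 4426.23ms @ 27/2 + 491.803ms (3/2)
12. 4918.033ms @ 15 + 327.869ms (1)

note 2 onset = 3b = 983.607ms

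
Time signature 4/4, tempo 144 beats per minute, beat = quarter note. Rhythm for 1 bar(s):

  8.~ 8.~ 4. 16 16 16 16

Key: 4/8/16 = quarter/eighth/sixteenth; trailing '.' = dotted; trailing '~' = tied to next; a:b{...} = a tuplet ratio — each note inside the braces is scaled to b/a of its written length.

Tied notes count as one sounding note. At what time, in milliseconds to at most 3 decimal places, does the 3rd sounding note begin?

1. 0.0ms @ 0 + 1250.0ms (3)
2. 1250.0ms @ 3 + 104.167ms (1/4)
3. 1354.167ms @ 13/4 + 104.167ms (1/4)
4. 1458.333ms @ 7/2 + 104.167ms (1/4)
5. 1562.5ms @ 15/4 + 104.167ms (1/4)

note 3 onset = 13/4b = 1354.167ms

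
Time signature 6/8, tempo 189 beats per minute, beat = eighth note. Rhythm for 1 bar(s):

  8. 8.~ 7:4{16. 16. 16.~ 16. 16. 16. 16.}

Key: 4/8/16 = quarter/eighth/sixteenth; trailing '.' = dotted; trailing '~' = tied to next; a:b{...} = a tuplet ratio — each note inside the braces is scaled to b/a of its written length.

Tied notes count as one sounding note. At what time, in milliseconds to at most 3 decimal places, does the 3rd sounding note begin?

1. 0.0ms @ 0 + 476.19ms (3/2)
2. 476.19ms @ 3/2 + 612.245ms (27/14)
3. 1088.435ms @ 24/7 + 136.054ms (3/7)
4. 1224.49ms @ 27/7 + 272.109ms (6/7)
5. 1496.599ms @ 33/7 + 136.054ms (3/7)
6. 1632.653ms @ 36/7 + 136.054ms (3/7)
7. 1768.707ms @ 39/7 + 136.054ms (3/7)

note 3 onset = 24/7b = 1088.435ms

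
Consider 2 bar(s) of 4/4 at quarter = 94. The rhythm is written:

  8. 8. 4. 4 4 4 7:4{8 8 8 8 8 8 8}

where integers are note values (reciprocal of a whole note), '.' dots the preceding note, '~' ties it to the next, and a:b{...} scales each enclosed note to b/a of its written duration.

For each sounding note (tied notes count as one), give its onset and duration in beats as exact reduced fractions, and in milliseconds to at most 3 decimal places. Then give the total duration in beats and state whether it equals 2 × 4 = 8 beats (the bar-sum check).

1) 0.0ms=0b +478.723ms=3/4b
2) 478.723ms=3/4b +478.723ms=3/4b
3) 957.447ms=3/2b +957.447ms=3/2b
4) 1914.894ms=3b +638.298ms=1b
5) 2553.191ms=4b +638.298ms=1b
6) 3191.489ms=5b +638.298ms=1b
7) 3829.787ms=6b +182.371ms=2/7b
8) 4012.158ms=44/7b +182.371ms=2/7b
9) 4194.529ms=46/7b +182.371ms=2/7b
10) 4376.9ms=48/7b +182.371ms=2/7b
11) 4559.271ms=50/7b +182.371ms=2/7b
12) 4741.641ms=52/7b +182.371ms=2/7b
13) 4924.012ms=54/7b +182.371ms=2/7b
Σ=8b of 8 (94bpm 4/4) — PASS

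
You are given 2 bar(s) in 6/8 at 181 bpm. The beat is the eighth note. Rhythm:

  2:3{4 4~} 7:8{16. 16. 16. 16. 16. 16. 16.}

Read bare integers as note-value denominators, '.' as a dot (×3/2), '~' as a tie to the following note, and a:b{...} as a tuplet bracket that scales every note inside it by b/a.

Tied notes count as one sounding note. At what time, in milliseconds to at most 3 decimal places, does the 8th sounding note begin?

note 8 onset = 78/7b = 3693.765ms

1. 0.0ms @ 0 + 994.475ms (3)
2. 994.475ms @ 3 + 1278.611ms (27/7)
3. 2273.086ms @ 48/7 + 284.136ms (6/7)
4. 2557.222ms @ 54/7 + 284.136ms (6/7)
5. 2841.358ms @ 60/7 + 284.136ms (6/7)
6. 3125.493ms @ 66/7 + 284.136ms (6/7)
7. 3409.629ms @ 72/7 + 284.136ms (6/7)
8. 3693.765ms @ 78/7 + 284.136ms (6/7)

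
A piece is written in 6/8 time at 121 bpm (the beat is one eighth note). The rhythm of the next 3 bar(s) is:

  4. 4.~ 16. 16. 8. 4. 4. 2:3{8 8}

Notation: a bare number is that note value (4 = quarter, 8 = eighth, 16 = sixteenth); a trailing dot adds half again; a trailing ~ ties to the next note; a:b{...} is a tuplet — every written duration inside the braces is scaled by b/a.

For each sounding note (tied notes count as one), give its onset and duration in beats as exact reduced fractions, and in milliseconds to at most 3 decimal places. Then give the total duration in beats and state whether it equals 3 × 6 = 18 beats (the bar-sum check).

1) 0.0ms=0b +1487.603ms=3b
2) 1487.603ms=3b +1859.504ms=15/4b
3) 3347.107ms=27/4b +371.901ms=3/4b
4) 3719.008ms=15/2b +743.802ms=3/2b
5) 4462.81ms=9b +1487.603ms=3b
6) 5950.413ms=12b +1487.603ms=3b
7) 7438.017ms=15b +743.802ms=3/2b
8) 8181.818ms=33/2b +743.802ms=3/2b
Σ=18b of 18 (121bpm 6/8) — PASS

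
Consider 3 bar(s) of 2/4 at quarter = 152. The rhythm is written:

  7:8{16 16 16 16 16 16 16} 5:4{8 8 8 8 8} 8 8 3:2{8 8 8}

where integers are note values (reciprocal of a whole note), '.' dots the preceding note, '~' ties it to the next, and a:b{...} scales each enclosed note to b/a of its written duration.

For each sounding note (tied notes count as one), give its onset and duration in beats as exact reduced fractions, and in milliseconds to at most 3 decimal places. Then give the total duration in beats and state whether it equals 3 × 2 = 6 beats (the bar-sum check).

1) 0.0ms=0b +112.782ms=2/7b
2) 112.782ms=2/7b +112.782ms=2/7b
3) 225.564ms=4/7b +112.782ms=2/7b
4) 338.346ms=6/7b +112.782ms=2/7b
5) 451.128ms=8/7b +112.782ms=2/7b
6) 563.91ms=10/7b +112.782ms=2/7b
7) 676.692ms=12/7b +112.782ms=2/7b
8) 789.474ms=2b +157.895ms=2/5b
9) 947.368ms=12/5b +157.895ms=2/5b
10) 1105.263ms=14/5b +157.895ms=2/5b
11) 1263.158ms=16/5b +157.895ms=2/5b
12) 1421.053ms=18/5b +157.895ms=2/5b
13) 1578.947ms=4b +197.368ms=1/2b
14) 1776.316ms=9/2b +197.368ms=1/2b
15) 1973.684ms=5b +131.579ms=1/3b
16) 2105.263ms=16/3b +131.579ms=1/3b
17) 2236.842ms=17/3b +131.579ms=1/3b
Σ=6b of 6 (152bpm 2/4) — PASS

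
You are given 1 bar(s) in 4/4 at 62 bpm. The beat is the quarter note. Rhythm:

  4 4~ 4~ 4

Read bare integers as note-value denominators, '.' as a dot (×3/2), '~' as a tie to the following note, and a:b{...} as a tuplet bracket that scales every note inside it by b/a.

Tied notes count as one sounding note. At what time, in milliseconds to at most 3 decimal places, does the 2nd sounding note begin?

note 2 onset = 1b = 967.742ms

1. 0.0ms @ 0 + 967.742ms (1)
2. 967.742ms @ 1 + 2903.226ms (3)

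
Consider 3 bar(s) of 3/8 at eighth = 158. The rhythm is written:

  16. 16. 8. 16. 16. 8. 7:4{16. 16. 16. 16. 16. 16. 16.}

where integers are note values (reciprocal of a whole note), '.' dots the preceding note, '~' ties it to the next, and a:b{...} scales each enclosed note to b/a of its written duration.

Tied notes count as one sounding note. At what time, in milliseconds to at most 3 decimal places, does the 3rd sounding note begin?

1. 0.0ms @ 0 + 284.81ms (3/4)
2. 284.81ms @ 3/4 + 284.81ms (3/4)
3. 569.62ms @ 3/2 + 569.62ms (3/2)
4. 1139.241ms @ 3 + 284.81ms (3/4)
5. 1424.051ms @ 15/4 + 284.81ms (3/4)
6. 1708.861ms @ 9/2 + 569.62ms (3/2)
7. 2278.481ms @ 6 + 162.749ms (3/7)
8. 2441.23ms @ 45/7 + 162.749ms (3/7)
9. 2603.978ms @ 48/7 + 162.749ms (3/7)
10. 2766.727ms @ 51/7 + 162.749ms (3/7)
11. 2929.476ms @ 54/7 + 162.749ms (3/7)
12. 3092.224ms @ 57/7 + 162.749ms (3/7)
13. 3254.973ms @ 60/7 + 162.749ms (3/7)

note 3 onset = 3/2b = 569.62ms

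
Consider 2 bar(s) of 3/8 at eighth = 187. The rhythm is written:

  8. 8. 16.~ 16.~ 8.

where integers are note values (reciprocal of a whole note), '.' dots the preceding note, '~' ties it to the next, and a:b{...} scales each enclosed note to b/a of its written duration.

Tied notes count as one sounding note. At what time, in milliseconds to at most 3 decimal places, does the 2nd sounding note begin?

note 2 onset = 3/2b = 481.283ms

1. 0.0ms @ 0 + 481.283ms (3/2)
2. 481.283ms @ 3/2 + 481.283ms (3/2)
3. 962.567ms @ 3 + 962.567ms (3)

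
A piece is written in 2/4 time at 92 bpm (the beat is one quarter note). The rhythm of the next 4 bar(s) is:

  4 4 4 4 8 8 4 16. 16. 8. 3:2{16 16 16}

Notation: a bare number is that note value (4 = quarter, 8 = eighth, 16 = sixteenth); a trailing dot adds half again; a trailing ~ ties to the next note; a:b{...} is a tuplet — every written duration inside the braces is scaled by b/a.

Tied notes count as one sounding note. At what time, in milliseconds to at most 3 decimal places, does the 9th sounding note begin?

1. 0.0ms @ 0 + 652.174ms (1)
2. 652.174ms @ 1 + 652.174ms (1)
3. 1304.348ms @ 2 + 652.174ms (1)
4. 1956.522ms @ 3 + 652.174ms (1)
5. 2608.696ms @ 4 + 326.087ms (1/2)
6. 2934.783ms @ 9/2 + 326.087ms (1/2)
7. 3260.87ms @ 5 + 652.174ms (1)
8. 3913.043ms @ 6 + 244.565ms (3/8)
9. 4157.609ms @ 51/8 + 244.565ms (3/8)
10. 4402.174ms @ 27/4 + 489.13ms (3/4)
11. 4891.304ms @ 15/2 + 108.696ms (1/6)
12. 5000.0ms @ 23/3 + 108.696ms (1/6)
13. 5108.696ms @ 47/6 + 108.696ms (1/6)

note 9 onset = 51/8b = 4157.609ms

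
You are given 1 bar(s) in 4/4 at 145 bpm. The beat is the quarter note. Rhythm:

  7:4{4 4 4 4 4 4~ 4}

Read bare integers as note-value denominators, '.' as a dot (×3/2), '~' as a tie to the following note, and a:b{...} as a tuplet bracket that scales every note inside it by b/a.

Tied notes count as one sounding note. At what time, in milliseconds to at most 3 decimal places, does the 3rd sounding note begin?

note 3 onset = 8/7b = 472.906ms

1. 0.0ms @ 0 + 236.453ms (4/7)
2. 236.453ms @ 4/7 + 236.453ms (4/7)
3. 472.906ms @ 8/7 + 236.453ms (4/7)
4. 709.36ms @ 12/7 + 236.453ms (4/7)
5. 945.813ms @ 16/7 + 236.453ms (4/7)
6. 1182.266ms @ 20/7 + 472.906ms (8/7)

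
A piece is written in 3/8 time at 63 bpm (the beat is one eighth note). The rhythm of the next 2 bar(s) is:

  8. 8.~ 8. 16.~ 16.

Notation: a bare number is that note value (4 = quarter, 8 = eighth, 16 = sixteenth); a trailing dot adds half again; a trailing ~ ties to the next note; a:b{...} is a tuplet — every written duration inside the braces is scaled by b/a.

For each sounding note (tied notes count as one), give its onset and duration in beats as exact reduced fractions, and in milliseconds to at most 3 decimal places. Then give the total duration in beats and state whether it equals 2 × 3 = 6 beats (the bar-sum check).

1) 0.0ms=0b +1428.571ms=3/2b
2) 1428.571ms=3/2b +2857.143ms=3b
3) 4285.714ms=9/2b +1428.571ms=3/2b
Σ=6b of 6 (63bpm 3/8) — PASS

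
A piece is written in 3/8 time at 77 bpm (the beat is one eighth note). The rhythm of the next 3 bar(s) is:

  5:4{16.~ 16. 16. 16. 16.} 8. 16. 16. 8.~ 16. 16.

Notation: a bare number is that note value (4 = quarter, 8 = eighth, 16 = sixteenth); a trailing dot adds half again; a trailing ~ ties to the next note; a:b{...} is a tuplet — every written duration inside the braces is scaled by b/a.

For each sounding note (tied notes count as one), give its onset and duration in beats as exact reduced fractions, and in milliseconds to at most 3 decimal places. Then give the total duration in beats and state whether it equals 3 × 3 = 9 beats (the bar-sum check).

1) 0.0ms=0b +935.065ms=6/5b
2) 935.065ms=6/5b +467.532ms=3/5b
3) 1402.597ms=9/5b +467.532ms=3/5b
4) 1870.13ms=12/5b +467.532ms=3/5b
5) 2337.662ms=3b +1168.831ms=3/2b
6) 3506.494ms=9/2b +584.416ms=3/4b
7) 4090.909ms=21/4b +584.416ms=3/4b
8) 4675.325ms=6b +1753.247ms=9/4b
9) 6428.571ms=33/4b +584.416ms=3/4b
Σ=9b of 9 (77bpm 3/8) — PASS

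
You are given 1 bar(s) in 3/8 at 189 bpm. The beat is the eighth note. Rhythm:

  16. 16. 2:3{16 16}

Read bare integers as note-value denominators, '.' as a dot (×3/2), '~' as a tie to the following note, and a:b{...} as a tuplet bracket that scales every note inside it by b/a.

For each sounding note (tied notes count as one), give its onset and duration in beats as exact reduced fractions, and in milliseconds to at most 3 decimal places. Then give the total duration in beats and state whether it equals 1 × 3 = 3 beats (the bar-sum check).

1) 0.0ms=0b +238.095ms=3/4b
2) 238.095ms=3/4b +238.095ms=3/4b
3) 476.19ms=3/2b +238.095ms=3/4b
4) 714.286ms=9/4b +238.095ms=3/4b
Σ=3b of 3 (189bpm 3/8) — PASS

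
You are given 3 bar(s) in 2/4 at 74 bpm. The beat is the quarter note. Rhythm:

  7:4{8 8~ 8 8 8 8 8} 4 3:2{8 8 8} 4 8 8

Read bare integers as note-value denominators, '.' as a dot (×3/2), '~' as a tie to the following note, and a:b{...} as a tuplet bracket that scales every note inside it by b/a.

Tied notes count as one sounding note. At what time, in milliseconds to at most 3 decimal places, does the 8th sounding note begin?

note 8 onset = 3b = 2432.432ms

1. 0.0ms @ 0 + 231.66ms (2/7)
2. 231.66ms @ 2/7 + 463.32ms (4/7)
3. 694.981ms @ 6/7 + 231.66ms (2/7)
4. 926.641ms @ 8/7 + 231.66ms (2/7)
5. 1158.301ms @ 10/7 + 231.66ms (2/7)
6. 1389.961ms @ 12/7 + 231.66ms (2/7)
7. 1621.622ms @ 2 + 810.811ms (1)
8. 2432.432ms @ 3 + 270.27ms (1/3)
9. 2702.703ms @ 10/3 + 270.27ms (1/3)
10. 2972.973ms @ 11/3 + 270.27ms (1/3)
11. 3243.243ms @ 4 + 810.811ms (1)
12. 4054.054ms @ 5 + 405.405ms (1/2)
13. 4459.459ms @ 11/2 + 405.405ms (1/2)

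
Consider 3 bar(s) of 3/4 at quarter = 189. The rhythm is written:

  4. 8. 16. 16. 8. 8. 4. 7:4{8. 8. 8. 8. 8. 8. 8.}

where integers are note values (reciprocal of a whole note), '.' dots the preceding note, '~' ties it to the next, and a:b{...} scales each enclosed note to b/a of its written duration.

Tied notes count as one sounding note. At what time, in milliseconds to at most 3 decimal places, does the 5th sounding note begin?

1. 0.0ms @ 0 + 476.19ms (3/2)
2. 476.19ms @ 3/2 + 238.095ms (3/4)
3. 714.286ms @ 9/4 + 119.048ms (3/8)
4. 833.333ms @ 21/8 + 119.048ms (3/8)
5. 952.381ms @ 3 + 238.095ms (3/4)
6. 1190.476ms @ 15/4 + 238.095ms (3/4)
7. 1428.571ms @ 9/2 + 476.19ms (3/2)
8. 1904.762ms @ 6 + 136.054ms (3/7)
9. 2040.816ms @ 45/7 + 136.054ms (3/7)
10. 2176.871ms @ 48/7 + 136.054ms (3/7)
11. 2312.925ms @ 51/7 + 136.054ms (3/7)
12. 2448.98ms @ 54/7 + 136.054ms (3/7)
13. 2585.034ms @ 57/7 + 136.054ms (3/7)
14. 2721.088ms @ 60/7 + 136.054ms (3/7)

note 5 onset = 3b = 952.381ms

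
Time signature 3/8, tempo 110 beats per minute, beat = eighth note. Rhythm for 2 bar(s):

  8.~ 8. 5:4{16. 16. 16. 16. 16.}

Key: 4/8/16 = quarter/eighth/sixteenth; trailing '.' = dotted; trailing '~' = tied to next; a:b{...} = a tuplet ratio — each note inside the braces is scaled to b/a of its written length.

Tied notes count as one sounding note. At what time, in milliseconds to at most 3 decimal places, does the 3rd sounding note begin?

note 3 onset = 18/5b = 1963.636ms

1. 0.0ms @ 0 + 1636.364ms (3)
2. 1636.364ms @ 3 + 327.273ms (3/5)
3. 1963.636ms @ 18/5 + 327.273ms (3/5)
4. 2290.909ms @ 21/5 + 327.273ms (3/5)
5. 2618.182ms @ 24/5 + 327.273ms (3/5)
6. 2945.455ms @ 27/5 + 327.273ms (3/5)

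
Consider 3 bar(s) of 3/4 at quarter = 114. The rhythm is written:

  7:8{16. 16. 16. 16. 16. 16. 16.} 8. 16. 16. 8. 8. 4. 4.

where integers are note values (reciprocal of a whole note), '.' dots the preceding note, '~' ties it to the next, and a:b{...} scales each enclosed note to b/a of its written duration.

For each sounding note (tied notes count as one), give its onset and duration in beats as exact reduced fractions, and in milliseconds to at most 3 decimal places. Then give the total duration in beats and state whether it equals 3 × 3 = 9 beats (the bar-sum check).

1) 0.0ms=0b +225.564ms=3/7b
2) 225.564ms=3/7b +225.564ms=3/7b
3) 451.128ms=6/7b +225.564ms=3/7b
4) 676.692ms=9/7b +225.564ms=3/7b
5) 902.256ms=12/7b +225.564ms=3/7b
6) 1127.82ms=15/7b +225.564ms=3/7b
7) 1353.383ms=18/7b +225.564ms=3/7b
8) 1578.947ms=3b +394.737ms=3/4b
9) 1973.684ms=15/4b +197.368ms=3/8b
10) 2171.053ms=33/8b +197.368ms=3/8b
11) 2368.421ms=9/2b +394.737ms=3/4b
12) 2763.158ms=21/4b +394.737ms=3/4b
13) 3157.895ms=6b +789.474ms=3/2b
14) 3947.368ms=15/2b +789.474ms=3/2b
Σ=9b of 9 (114bpm 3/4) — PASS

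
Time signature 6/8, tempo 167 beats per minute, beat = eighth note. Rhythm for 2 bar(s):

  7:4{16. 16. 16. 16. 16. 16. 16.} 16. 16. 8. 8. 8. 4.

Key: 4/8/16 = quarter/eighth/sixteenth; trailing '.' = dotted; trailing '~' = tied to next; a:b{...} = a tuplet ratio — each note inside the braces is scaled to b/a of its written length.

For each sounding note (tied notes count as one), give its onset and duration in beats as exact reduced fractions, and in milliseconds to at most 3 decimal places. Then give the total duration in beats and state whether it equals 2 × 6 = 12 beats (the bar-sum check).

1) 0.0ms=0b +153.978ms=3/7b
2) 153.978ms=3/7b +153.978ms=3/7b
3) 307.956ms=6/7b +153.978ms=3/7b
4) 461.933ms=9/7b +153.978ms=3/7b
5) 615.911ms=12/7b +153.978ms=3/7b
6) 769.889ms=15/7b +153.978ms=3/7b
7) 923.867ms=18/7b +153.978ms=3/7b
8) 1077.844ms=3b +269.461ms=3/4b
9) 1347.305ms=15/4b +269.461ms=3/4b
10) 1616.766ms=9/2b +538.922ms=3/2b
11) 2155.689ms=6b +538.922ms=3/2b
12) 2694.611ms=15/2b +538.922ms=3/2b
13) 3233.533ms=9b +1077.844ms=3b
Σ=12b of 12 (167bpm 6/8) — PASS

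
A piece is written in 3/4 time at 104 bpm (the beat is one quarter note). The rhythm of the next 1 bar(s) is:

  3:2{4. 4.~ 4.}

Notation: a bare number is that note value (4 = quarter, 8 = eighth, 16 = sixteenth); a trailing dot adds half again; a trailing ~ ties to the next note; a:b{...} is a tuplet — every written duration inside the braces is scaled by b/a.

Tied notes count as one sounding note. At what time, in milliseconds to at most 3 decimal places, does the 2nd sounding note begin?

note 2 onset = 1b = 576.923ms

1. 0.0ms @ 0 + 576.923ms (1)
2. 576.923ms @ 1 + 1153.846ms (2)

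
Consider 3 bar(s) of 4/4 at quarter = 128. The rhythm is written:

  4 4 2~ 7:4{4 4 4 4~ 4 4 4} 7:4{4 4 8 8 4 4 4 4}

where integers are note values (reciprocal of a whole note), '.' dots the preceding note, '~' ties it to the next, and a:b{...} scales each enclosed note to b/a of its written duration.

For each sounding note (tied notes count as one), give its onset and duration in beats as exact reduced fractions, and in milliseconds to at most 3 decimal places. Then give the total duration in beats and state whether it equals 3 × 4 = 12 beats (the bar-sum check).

1) 0.0ms=0b +468.75ms=1b
2) 468.75ms=1b +468.75ms=1b
3) 937.5ms=2b +1205.357ms=18/7b
4) 2142.857ms=32/7b +267.857ms=4/7b
5) 2410.714ms=36/7b +267.857ms=4/7b
6) 2678.571ms=40/7b +535.714ms=8/7b
7) 3214.286ms=48/7b +267.857ms=4/7b
8) 3482.143ms=52/7b +267.857ms=4/7b
9) 3750.0ms=8b +267.857ms=4/7b
10) 4017.857ms=60/7b +267.857ms=4/7b
11) 4285.714ms=64/7b +133.929ms=2/7b
12) 4419.643ms=66/7b +133.929ms=2/7b
13) 4553.571ms=68/7b +267.857ms=4/7b
14) 4821.429ms=72/7b +267.857ms=4/7b
15) 5089.286ms=76/7b +267.857ms=4/7b
16) 5357.143ms=80/7b +267.857ms=4/7b
Σ=12b of 12 (128bpm 4/4) — PASS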